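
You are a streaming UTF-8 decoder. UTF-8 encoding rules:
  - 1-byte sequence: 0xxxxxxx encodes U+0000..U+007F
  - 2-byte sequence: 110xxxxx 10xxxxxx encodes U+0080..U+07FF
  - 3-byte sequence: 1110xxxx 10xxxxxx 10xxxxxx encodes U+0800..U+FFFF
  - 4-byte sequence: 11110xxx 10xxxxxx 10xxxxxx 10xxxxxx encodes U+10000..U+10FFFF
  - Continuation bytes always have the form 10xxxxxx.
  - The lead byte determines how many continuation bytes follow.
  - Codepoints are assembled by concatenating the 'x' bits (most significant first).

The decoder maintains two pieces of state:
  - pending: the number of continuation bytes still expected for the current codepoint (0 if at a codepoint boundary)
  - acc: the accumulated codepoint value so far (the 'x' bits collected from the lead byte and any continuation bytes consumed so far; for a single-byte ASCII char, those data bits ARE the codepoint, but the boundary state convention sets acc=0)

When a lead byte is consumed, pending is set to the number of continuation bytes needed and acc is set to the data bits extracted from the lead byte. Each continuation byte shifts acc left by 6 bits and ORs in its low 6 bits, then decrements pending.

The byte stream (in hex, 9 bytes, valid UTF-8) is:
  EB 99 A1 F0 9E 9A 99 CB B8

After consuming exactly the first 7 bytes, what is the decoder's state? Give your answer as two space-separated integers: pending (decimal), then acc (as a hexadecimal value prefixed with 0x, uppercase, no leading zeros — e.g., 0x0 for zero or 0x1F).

Answer: 0 0x1E699

Derivation:
Byte[0]=EB: 3-byte lead. pending=2, acc=0xB
Byte[1]=99: continuation. acc=(acc<<6)|0x19=0x2D9, pending=1
Byte[2]=A1: continuation. acc=(acc<<6)|0x21=0xB661, pending=0
Byte[3]=F0: 4-byte lead. pending=3, acc=0x0
Byte[4]=9E: continuation. acc=(acc<<6)|0x1E=0x1E, pending=2
Byte[5]=9A: continuation. acc=(acc<<6)|0x1A=0x79A, pending=1
Byte[6]=99: continuation. acc=(acc<<6)|0x19=0x1E699, pending=0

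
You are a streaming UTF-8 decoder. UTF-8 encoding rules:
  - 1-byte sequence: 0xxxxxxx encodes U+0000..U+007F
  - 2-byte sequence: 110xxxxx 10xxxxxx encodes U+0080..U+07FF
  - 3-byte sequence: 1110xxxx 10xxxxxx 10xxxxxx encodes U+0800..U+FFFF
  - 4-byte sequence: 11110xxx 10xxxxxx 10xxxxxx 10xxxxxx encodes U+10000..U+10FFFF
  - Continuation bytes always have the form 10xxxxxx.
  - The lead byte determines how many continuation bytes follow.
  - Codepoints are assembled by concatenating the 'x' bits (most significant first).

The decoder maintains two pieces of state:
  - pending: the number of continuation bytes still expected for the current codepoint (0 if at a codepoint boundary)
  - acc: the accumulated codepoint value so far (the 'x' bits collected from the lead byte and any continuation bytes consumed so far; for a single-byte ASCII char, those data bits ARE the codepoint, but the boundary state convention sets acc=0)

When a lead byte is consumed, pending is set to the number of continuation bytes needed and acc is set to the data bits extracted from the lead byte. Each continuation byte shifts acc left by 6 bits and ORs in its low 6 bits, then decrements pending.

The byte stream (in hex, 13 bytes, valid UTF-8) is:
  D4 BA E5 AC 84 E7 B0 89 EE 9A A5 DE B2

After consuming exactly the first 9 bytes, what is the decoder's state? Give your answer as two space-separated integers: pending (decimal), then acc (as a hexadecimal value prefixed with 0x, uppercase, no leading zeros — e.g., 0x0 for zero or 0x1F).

Answer: 2 0xE

Derivation:
Byte[0]=D4: 2-byte lead. pending=1, acc=0x14
Byte[1]=BA: continuation. acc=(acc<<6)|0x3A=0x53A, pending=0
Byte[2]=E5: 3-byte lead. pending=2, acc=0x5
Byte[3]=AC: continuation. acc=(acc<<6)|0x2C=0x16C, pending=1
Byte[4]=84: continuation. acc=(acc<<6)|0x04=0x5B04, pending=0
Byte[5]=E7: 3-byte lead. pending=2, acc=0x7
Byte[6]=B0: continuation. acc=(acc<<6)|0x30=0x1F0, pending=1
Byte[7]=89: continuation. acc=(acc<<6)|0x09=0x7C09, pending=0
Byte[8]=EE: 3-byte lead. pending=2, acc=0xE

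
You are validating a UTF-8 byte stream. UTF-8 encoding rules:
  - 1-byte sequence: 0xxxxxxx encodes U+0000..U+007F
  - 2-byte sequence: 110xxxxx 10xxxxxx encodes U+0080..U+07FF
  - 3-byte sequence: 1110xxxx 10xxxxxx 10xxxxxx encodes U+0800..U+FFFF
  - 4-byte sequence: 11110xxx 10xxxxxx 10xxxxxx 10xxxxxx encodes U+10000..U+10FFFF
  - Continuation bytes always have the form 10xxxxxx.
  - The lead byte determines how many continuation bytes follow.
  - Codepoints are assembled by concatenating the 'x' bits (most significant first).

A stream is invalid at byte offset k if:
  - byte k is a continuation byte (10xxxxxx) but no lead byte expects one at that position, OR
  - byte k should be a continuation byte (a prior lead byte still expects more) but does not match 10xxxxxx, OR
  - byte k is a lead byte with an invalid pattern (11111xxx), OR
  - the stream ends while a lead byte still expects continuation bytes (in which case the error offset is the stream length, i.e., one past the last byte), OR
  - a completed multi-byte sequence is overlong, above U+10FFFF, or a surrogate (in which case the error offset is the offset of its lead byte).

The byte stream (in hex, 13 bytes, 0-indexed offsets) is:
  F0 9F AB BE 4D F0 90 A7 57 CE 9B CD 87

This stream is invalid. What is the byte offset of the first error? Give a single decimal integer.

Answer: 8

Derivation:
Byte[0]=F0: 4-byte lead, need 3 cont bytes. acc=0x0
Byte[1]=9F: continuation. acc=(acc<<6)|0x1F=0x1F
Byte[2]=AB: continuation. acc=(acc<<6)|0x2B=0x7EB
Byte[3]=BE: continuation. acc=(acc<<6)|0x3E=0x1FAFE
Completed: cp=U+1FAFE (starts at byte 0)
Byte[4]=4D: 1-byte ASCII. cp=U+004D
Byte[5]=F0: 4-byte lead, need 3 cont bytes. acc=0x0
Byte[6]=90: continuation. acc=(acc<<6)|0x10=0x10
Byte[7]=A7: continuation. acc=(acc<<6)|0x27=0x427
Byte[8]=57: expected 10xxxxxx continuation. INVALID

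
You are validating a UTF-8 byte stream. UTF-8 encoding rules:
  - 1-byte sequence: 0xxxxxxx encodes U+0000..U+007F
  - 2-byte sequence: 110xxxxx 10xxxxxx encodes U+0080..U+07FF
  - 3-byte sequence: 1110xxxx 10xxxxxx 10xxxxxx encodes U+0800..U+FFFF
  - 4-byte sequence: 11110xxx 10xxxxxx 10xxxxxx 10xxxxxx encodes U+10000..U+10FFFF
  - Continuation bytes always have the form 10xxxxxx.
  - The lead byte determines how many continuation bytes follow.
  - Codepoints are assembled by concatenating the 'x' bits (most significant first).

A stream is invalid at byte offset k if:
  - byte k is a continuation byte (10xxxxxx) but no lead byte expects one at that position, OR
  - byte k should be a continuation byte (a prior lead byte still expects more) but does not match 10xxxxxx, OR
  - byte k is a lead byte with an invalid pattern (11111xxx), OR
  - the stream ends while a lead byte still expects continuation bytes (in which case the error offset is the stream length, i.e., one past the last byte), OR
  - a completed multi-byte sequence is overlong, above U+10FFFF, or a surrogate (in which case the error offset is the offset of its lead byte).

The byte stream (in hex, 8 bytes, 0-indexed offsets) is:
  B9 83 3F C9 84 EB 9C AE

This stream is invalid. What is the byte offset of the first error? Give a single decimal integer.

Answer: 0

Derivation:
Byte[0]=B9: INVALID lead byte (not 0xxx/110x/1110/11110)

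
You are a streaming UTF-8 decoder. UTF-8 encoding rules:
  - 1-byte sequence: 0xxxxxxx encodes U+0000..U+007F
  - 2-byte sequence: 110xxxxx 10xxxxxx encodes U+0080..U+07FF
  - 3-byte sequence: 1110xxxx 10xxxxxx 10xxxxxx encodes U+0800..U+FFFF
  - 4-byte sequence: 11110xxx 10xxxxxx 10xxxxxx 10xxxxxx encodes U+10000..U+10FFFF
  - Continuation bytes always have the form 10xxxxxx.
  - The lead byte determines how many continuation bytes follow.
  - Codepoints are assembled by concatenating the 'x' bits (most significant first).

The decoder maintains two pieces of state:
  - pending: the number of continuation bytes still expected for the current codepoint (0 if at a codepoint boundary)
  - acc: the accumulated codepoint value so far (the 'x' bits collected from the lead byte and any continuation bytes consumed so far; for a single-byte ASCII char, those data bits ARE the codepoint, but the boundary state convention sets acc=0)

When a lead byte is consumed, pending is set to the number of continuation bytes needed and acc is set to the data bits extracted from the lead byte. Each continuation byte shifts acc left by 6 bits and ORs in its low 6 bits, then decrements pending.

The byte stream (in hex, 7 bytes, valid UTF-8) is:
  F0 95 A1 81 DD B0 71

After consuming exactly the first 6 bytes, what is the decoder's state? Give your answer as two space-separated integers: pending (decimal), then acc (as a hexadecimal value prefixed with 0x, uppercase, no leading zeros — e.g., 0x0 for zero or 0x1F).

Answer: 0 0x770

Derivation:
Byte[0]=F0: 4-byte lead. pending=3, acc=0x0
Byte[1]=95: continuation. acc=(acc<<6)|0x15=0x15, pending=2
Byte[2]=A1: continuation. acc=(acc<<6)|0x21=0x561, pending=1
Byte[3]=81: continuation. acc=(acc<<6)|0x01=0x15841, pending=0
Byte[4]=DD: 2-byte lead. pending=1, acc=0x1D
Byte[5]=B0: continuation. acc=(acc<<6)|0x30=0x770, pending=0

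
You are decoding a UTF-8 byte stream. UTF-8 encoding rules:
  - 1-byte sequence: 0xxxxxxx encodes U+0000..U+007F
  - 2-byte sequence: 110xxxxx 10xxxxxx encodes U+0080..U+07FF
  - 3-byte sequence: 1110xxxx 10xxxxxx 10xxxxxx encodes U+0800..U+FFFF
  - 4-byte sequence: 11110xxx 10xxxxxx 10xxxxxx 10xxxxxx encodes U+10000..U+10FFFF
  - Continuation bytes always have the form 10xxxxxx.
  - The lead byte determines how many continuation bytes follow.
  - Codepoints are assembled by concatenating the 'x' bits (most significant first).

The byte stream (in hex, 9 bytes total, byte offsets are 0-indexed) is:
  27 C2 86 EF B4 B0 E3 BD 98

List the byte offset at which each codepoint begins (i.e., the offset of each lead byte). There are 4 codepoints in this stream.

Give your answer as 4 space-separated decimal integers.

Answer: 0 1 3 6

Derivation:
Byte[0]=27: 1-byte ASCII. cp=U+0027
Byte[1]=C2: 2-byte lead, need 1 cont bytes. acc=0x2
Byte[2]=86: continuation. acc=(acc<<6)|0x06=0x86
Completed: cp=U+0086 (starts at byte 1)
Byte[3]=EF: 3-byte lead, need 2 cont bytes. acc=0xF
Byte[4]=B4: continuation. acc=(acc<<6)|0x34=0x3F4
Byte[5]=B0: continuation. acc=(acc<<6)|0x30=0xFD30
Completed: cp=U+FD30 (starts at byte 3)
Byte[6]=E3: 3-byte lead, need 2 cont bytes. acc=0x3
Byte[7]=BD: continuation. acc=(acc<<6)|0x3D=0xFD
Byte[8]=98: continuation. acc=(acc<<6)|0x18=0x3F58
Completed: cp=U+3F58 (starts at byte 6)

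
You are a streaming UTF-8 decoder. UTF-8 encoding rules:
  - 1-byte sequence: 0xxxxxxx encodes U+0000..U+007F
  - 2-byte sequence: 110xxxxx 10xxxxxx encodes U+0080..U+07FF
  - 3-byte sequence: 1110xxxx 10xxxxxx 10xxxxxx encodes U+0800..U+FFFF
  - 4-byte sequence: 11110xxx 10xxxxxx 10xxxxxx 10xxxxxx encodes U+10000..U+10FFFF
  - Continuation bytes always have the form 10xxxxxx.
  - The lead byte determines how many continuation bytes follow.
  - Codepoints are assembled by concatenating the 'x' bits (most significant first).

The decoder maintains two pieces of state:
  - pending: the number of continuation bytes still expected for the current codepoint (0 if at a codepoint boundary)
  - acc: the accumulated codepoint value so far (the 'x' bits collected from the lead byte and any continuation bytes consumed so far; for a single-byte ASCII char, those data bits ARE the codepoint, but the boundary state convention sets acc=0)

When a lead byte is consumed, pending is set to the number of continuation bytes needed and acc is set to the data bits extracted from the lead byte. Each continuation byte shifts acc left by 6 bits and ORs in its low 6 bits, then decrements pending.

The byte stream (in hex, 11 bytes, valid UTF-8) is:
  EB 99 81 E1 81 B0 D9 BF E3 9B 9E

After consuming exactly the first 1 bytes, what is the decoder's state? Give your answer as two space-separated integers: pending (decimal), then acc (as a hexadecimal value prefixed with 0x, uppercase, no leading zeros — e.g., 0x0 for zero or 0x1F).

Answer: 2 0xB

Derivation:
Byte[0]=EB: 3-byte lead. pending=2, acc=0xB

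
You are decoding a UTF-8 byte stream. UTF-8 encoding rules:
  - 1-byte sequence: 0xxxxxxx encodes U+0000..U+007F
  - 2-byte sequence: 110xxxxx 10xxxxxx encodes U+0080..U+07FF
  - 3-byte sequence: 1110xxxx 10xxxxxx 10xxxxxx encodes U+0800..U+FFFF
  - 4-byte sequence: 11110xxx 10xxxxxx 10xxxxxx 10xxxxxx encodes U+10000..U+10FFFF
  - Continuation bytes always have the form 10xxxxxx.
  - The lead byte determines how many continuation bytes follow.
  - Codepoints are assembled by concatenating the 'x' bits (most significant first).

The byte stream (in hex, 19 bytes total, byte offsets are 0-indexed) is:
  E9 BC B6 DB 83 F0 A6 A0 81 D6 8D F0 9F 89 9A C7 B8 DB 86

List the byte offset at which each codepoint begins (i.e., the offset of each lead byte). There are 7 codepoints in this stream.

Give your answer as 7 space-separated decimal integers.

Answer: 0 3 5 9 11 15 17

Derivation:
Byte[0]=E9: 3-byte lead, need 2 cont bytes. acc=0x9
Byte[1]=BC: continuation. acc=(acc<<6)|0x3C=0x27C
Byte[2]=B6: continuation. acc=(acc<<6)|0x36=0x9F36
Completed: cp=U+9F36 (starts at byte 0)
Byte[3]=DB: 2-byte lead, need 1 cont bytes. acc=0x1B
Byte[4]=83: continuation. acc=(acc<<6)|0x03=0x6C3
Completed: cp=U+06C3 (starts at byte 3)
Byte[5]=F0: 4-byte lead, need 3 cont bytes. acc=0x0
Byte[6]=A6: continuation. acc=(acc<<6)|0x26=0x26
Byte[7]=A0: continuation. acc=(acc<<6)|0x20=0x9A0
Byte[8]=81: continuation. acc=(acc<<6)|0x01=0x26801
Completed: cp=U+26801 (starts at byte 5)
Byte[9]=D6: 2-byte lead, need 1 cont bytes. acc=0x16
Byte[10]=8D: continuation. acc=(acc<<6)|0x0D=0x58D
Completed: cp=U+058D (starts at byte 9)
Byte[11]=F0: 4-byte lead, need 3 cont bytes. acc=0x0
Byte[12]=9F: continuation. acc=(acc<<6)|0x1F=0x1F
Byte[13]=89: continuation. acc=(acc<<6)|0x09=0x7C9
Byte[14]=9A: continuation. acc=(acc<<6)|0x1A=0x1F25A
Completed: cp=U+1F25A (starts at byte 11)
Byte[15]=C7: 2-byte lead, need 1 cont bytes. acc=0x7
Byte[16]=B8: continuation. acc=(acc<<6)|0x38=0x1F8
Completed: cp=U+01F8 (starts at byte 15)
Byte[17]=DB: 2-byte lead, need 1 cont bytes. acc=0x1B
Byte[18]=86: continuation. acc=(acc<<6)|0x06=0x6C6
Completed: cp=U+06C6 (starts at byte 17)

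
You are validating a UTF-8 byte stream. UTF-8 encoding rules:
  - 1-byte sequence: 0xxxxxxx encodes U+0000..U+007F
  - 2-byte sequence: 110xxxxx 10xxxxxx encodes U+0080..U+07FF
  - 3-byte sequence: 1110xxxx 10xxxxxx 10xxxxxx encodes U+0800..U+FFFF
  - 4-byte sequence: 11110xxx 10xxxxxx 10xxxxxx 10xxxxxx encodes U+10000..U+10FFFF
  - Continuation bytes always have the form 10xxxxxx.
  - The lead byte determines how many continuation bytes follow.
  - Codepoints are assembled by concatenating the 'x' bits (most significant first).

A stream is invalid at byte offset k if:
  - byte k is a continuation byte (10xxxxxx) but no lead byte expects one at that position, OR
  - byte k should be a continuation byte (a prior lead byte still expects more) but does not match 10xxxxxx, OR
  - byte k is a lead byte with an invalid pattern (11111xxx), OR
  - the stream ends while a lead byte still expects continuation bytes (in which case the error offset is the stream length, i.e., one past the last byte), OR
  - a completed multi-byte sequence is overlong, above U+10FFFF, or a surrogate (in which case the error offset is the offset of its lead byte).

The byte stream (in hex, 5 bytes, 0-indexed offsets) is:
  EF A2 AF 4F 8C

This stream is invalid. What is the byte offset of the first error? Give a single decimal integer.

Answer: 4

Derivation:
Byte[0]=EF: 3-byte lead, need 2 cont bytes. acc=0xF
Byte[1]=A2: continuation. acc=(acc<<6)|0x22=0x3E2
Byte[2]=AF: continuation. acc=(acc<<6)|0x2F=0xF8AF
Completed: cp=U+F8AF (starts at byte 0)
Byte[3]=4F: 1-byte ASCII. cp=U+004F
Byte[4]=8C: INVALID lead byte (not 0xxx/110x/1110/11110)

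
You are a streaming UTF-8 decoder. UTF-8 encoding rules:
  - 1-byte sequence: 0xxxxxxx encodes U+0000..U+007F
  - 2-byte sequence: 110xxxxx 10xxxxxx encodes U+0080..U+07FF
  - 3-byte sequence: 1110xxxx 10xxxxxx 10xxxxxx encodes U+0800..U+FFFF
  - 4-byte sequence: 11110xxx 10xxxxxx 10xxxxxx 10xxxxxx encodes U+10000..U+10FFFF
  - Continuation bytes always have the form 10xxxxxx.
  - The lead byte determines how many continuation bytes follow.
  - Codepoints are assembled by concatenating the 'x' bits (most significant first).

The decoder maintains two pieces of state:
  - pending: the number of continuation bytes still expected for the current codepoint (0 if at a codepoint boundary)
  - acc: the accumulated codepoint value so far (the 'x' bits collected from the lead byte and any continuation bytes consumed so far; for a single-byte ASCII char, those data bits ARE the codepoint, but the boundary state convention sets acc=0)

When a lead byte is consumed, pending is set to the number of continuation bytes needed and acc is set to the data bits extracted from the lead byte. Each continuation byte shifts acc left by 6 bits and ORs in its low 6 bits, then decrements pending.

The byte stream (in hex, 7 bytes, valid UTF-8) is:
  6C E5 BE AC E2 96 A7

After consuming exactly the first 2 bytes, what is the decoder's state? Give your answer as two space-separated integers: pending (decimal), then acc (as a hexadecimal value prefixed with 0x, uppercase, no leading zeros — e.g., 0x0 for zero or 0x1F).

Byte[0]=6C: 1-byte. pending=0, acc=0x0
Byte[1]=E5: 3-byte lead. pending=2, acc=0x5

Answer: 2 0x5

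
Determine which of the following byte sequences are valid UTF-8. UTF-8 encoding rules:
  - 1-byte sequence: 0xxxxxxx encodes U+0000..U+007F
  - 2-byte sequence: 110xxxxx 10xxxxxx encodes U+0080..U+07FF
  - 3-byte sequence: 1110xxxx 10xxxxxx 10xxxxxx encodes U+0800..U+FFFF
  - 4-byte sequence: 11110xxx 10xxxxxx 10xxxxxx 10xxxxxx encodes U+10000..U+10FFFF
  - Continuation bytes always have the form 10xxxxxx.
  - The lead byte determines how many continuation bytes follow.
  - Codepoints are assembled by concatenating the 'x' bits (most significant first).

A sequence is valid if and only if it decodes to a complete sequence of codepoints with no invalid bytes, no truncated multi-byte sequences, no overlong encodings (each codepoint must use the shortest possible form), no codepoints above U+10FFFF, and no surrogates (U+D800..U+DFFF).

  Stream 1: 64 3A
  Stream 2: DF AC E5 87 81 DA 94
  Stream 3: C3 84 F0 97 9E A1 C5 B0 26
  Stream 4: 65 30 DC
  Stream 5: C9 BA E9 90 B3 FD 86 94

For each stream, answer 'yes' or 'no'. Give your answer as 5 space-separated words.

Stream 1: decodes cleanly. VALID
Stream 2: decodes cleanly. VALID
Stream 3: decodes cleanly. VALID
Stream 4: error at byte offset 3. INVALID
Stream 5: error at byte offset 5. INVALID

Answer: yes yes yes no no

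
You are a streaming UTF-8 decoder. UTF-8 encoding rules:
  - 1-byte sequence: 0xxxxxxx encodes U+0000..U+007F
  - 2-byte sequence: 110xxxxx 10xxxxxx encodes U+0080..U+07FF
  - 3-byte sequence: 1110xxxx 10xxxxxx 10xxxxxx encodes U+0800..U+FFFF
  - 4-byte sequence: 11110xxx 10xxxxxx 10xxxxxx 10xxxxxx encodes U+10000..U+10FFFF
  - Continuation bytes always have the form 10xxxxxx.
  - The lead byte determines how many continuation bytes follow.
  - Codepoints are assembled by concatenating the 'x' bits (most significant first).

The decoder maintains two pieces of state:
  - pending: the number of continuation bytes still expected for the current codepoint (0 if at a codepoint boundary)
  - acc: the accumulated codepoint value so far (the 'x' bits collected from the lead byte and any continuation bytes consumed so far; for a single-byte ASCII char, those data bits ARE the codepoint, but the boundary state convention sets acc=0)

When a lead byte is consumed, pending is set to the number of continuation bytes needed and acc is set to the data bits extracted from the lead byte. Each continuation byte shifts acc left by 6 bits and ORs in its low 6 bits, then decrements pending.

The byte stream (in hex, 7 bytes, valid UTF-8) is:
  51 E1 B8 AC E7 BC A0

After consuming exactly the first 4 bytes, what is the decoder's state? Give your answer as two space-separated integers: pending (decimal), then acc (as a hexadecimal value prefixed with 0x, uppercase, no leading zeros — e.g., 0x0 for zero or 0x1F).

Answer: 0 0x1E2C

Derivation:
Byte[0]=51: 1-byte. pending=0, acc=0x0
Byte[1]=E1: 3-byte lead. pending=2, acc=0x1
Byte[2]=B8: continuation. acc=(acc<<6)|0x38=0x78, pending=1
Byte[3]=AC: continuation. acc=(acc<<6)|0x2C=0x1E2C, pending=0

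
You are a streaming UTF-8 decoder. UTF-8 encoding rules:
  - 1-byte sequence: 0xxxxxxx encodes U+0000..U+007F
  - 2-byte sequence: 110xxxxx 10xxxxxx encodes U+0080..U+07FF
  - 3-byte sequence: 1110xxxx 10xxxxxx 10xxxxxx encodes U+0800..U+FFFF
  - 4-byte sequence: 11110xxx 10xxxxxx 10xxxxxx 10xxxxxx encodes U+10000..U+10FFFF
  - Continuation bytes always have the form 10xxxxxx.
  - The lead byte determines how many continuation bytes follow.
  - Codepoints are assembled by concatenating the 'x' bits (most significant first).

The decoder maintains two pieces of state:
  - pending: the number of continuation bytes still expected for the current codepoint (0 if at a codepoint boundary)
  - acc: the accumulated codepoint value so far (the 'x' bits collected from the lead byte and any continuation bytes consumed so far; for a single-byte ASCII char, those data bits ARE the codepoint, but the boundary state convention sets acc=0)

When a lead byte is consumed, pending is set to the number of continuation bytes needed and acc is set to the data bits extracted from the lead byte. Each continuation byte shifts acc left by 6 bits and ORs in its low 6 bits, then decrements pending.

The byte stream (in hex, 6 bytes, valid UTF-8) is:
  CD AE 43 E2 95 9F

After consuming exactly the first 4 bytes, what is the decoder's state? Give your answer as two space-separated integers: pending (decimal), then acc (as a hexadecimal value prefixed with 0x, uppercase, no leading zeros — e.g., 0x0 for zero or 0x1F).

Answer: 2 0x2

Derivation:
Byte[0]=CD: 2-byte lead. pending=1, acc=0xD
Byte[1]=AE: continuation. acc=(acc<<6)|0x2E=0x36E, pending=0
Byte[2]=43: 1-byte. pending=0, acc=0x0
Byte[3]=E2: 3-byte lead. pending=2, acc=0x2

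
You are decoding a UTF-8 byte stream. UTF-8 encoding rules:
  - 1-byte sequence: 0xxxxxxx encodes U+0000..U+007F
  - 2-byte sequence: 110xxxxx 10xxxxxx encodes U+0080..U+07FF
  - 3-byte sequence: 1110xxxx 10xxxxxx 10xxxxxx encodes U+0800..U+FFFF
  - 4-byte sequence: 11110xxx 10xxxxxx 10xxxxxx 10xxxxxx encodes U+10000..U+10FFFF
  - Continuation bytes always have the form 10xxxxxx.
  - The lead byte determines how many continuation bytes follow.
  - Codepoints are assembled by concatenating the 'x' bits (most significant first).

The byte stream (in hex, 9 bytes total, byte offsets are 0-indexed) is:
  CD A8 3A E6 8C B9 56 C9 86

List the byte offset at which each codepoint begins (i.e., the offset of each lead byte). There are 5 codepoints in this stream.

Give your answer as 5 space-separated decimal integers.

Answer: 0 2 3 6 7

Derivation:
Byte[0]=CD: 2-byte lead, need 1 cont bytes. acc=0xD
Byte[1]=A8: continuation. acc=(acc<<6)|0x28=0x368
Completed: cp=U+0368 (starts at byte 0)
Byte[2]=3A: 1-byte ASCII. cp=U+003A
Byte[3]=E6: 3-byte lead, need 2 cont bytes. acc=0x6
Byte[4]=8C: continuation. acc=(acc<<6)|0x0C=0x18C
Byte[5]=B9: continuation. acc=(acc<<6)|0x39=0x6339
Completed: cp=U+6339 (starts at byte 3)
Byte[6]=56: 1-byte ASCII. cp=U+0056
Byte[7]=C9: 2-byte lead, need 1 cont bytes. acc=0x9
Byte[8]=86: continuation. acc=(acc<<6)|0x06=0x246
Completed: cp=U+0246 (starts at byte 7)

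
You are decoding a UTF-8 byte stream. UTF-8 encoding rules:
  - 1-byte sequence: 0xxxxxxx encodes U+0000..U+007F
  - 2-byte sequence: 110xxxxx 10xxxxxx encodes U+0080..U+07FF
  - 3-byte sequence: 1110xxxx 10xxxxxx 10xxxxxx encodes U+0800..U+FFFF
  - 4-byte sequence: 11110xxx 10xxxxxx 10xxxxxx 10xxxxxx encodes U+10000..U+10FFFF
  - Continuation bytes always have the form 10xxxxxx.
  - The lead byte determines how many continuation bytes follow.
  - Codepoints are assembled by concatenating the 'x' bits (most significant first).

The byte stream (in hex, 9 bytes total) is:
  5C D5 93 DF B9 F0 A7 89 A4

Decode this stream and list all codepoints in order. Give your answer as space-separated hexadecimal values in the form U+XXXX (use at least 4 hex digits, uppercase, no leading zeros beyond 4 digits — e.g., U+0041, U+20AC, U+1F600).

Byte[0]=5C: 1-byte ASCII. cp=U+005C
Byte[1]=D5: 2-byte lead, need 1 cont bytes. acc=0x15
Byte[2]=93: continuation. acc=(acc<<6)|0x13=0x553
Completed: cp=U+0553 (starts at byte 1)
Byte[3]=DF: 2-byte lead, need 1 cont bytes. acc=0x1F
Byte[4]=B9: continuation. acc=(acc<<6)|0x39=0x7F9
Completed: cp=U+07F9 (starts at byte 3)
Byte[5]=F0: 4-byte lead, need 3 cont bytes. acc=0x0
Byte[6]=A7: continuation. acc=(acc<<6)|0x27=0x27
Byte[7]=89: continuation. acc=(acc<<6)|0x09=0x9C9
Byte[8]=A4: continuation. acc=(acc<<6)|0x24=0x27264
Completed: cp=U+27264 (starts at byte 5)

Answer: U+005C U+0553 U+07F9 U+27264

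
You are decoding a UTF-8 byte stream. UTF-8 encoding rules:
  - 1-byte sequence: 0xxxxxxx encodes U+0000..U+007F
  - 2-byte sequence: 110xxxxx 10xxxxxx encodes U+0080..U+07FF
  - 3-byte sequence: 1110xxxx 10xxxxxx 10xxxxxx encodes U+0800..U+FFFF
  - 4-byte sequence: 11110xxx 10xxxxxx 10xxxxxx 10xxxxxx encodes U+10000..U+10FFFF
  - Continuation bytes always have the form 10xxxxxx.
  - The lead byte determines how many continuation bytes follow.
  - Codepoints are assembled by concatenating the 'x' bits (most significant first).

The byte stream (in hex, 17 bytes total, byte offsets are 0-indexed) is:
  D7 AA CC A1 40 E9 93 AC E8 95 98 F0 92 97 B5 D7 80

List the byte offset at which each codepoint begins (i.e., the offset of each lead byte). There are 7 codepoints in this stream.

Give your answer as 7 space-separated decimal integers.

Answer: 0 2 4 5 8 11 15

Derivation:
Byte[0]=D7: 2-byte lead, need 1 cont bytes. acc=0x17
Byte[1]=AA: continuation. acc=(acc<<6)|0x2A=0x5EA
Completed: cp=U+05EA (starts at byte 0)
Byte[2]=CC: 2-byte lead, need 1 cont bytes. acc=0xC
Byte[3]=A1: continuation. acc=(acc<<6)|0x21=0x321
Completed: cp=U+0321 (starts at byte 2)
Byte[4]=40: 1-byte ASCII. cp=U+0040
Byte[5]=E9: 3-byte lead, need 2 cont bytes. acc=0x9
Byte[6]=93: continuation. acc=(acc<<6)|0x13=0x253
Byte[7]=AC: continuation. acc=(acc<<6)|0x2C=0x94EC
Completed: cp=U+94EC (starts at byte 5)
Byte[8]=E8: 3-byte lead, need 2 cont bytes. acc=0x8
Byte[9]=95: continuation. acc=(acc<<6)|0x15=0x215
Byte[10]=98: continuation. acc=(acc<<6)|0x18=0x8558
Completed: cp=U+8558 (starts at byte 8)
Byte[11]=F0: 4-byte lead, need 3 cont bytes. acc=0x0
Byte[12]=92: continuation. acc=(acc<<6)|0x12=0x12
Byte[13]=97: continuation. acc=(acc<<6)|0x17=0x497
Byte[14]=B5: continuation. acc=(acc<<6)|0x35=0x125F5
Completed: cp=U+125F5 (starts at byte 11)
Byte[15]=D7: 2-byte lead, need 1 cont bytes. acc=0x17
Byte[16]=80: continuation. acc=(acc<<6)|0x00=0x5C0
Completed: cp=U+05C0 (starts at byte 15)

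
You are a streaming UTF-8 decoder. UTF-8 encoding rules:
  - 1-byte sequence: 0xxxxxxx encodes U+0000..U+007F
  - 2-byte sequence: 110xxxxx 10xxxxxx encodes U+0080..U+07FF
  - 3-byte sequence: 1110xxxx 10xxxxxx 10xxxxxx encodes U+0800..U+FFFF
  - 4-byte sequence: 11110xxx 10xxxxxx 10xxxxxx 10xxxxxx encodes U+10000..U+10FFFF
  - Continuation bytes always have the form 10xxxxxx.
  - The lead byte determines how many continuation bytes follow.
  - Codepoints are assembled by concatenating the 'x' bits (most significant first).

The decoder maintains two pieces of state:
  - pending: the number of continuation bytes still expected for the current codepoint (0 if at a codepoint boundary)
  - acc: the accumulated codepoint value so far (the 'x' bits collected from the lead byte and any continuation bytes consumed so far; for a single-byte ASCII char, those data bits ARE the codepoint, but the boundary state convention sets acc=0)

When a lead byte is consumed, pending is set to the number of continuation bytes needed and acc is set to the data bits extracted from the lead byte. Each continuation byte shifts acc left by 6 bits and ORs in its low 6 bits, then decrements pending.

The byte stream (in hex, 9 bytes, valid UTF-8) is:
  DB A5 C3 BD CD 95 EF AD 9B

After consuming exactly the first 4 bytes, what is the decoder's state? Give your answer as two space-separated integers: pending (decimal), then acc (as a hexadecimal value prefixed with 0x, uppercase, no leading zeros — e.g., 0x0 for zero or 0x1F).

Byte[0]=DB: 2-byte lead. pending=1, acc=0x1B
Byte[1]=A5: continuation. acc=(acc<<6)|0x25=0x6E5, pending=0
Byte[2]=C3: 2-byte lead. pending=1, acc=0x3
Byte[3]=BD: continuation. acc=(acc<<6)|0x3D=0xFD, pending=0

Answer: 0 0xFD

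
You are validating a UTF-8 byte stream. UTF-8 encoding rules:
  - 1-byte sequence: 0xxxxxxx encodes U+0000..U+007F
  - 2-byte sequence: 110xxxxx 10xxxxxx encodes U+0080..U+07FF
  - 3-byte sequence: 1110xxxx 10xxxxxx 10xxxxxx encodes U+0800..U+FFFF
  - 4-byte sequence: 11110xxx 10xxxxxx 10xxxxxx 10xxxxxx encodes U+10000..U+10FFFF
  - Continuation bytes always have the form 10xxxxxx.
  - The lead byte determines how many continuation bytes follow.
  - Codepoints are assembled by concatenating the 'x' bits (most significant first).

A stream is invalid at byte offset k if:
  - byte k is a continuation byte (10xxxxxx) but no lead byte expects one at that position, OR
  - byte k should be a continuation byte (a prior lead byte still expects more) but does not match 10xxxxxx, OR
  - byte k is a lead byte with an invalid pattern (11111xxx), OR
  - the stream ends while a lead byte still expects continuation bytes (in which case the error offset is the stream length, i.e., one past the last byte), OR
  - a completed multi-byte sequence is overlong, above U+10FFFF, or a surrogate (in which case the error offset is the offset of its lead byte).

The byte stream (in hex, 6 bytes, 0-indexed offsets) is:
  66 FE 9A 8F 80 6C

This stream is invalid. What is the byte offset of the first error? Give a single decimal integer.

Byte[0]=66: 1-byte ASCII. cp=U+0066
Byte[1]=FE: INVALID lead byte (not 0xxx/110x/1110/11110)

Answer: 1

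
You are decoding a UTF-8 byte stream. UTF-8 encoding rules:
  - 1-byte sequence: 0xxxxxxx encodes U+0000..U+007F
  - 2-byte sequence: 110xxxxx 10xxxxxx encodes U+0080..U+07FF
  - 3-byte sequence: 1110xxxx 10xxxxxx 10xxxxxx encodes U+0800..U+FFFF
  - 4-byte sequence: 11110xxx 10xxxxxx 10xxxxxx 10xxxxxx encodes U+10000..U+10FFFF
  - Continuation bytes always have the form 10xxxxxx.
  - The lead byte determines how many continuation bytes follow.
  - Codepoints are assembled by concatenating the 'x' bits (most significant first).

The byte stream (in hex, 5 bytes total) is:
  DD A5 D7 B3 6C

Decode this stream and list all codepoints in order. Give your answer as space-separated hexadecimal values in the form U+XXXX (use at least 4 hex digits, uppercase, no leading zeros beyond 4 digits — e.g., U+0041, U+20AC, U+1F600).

Answer: U+0765 U+05F3 U+006C

Derivation:
Byte[0]=DD: 2-byte lead, need 1 cont bytes. acc=0x1D
Byte[1]=A5: continuation. acc=(acc<<6)|0x25=0x765
Completed: cp=U+0765 (starts at byte 0)
Byte[2]=D7: 2-byte lead, need 1 cont bytes. acc=0x17
Byte[3]=B3: continuation. acc=(acc<<6)|0x33=0x5F3
Completed: cp=U+05F3 (starts at byte 2)
Byte[4]=6C: 1-byte ASCII. cp=U+006C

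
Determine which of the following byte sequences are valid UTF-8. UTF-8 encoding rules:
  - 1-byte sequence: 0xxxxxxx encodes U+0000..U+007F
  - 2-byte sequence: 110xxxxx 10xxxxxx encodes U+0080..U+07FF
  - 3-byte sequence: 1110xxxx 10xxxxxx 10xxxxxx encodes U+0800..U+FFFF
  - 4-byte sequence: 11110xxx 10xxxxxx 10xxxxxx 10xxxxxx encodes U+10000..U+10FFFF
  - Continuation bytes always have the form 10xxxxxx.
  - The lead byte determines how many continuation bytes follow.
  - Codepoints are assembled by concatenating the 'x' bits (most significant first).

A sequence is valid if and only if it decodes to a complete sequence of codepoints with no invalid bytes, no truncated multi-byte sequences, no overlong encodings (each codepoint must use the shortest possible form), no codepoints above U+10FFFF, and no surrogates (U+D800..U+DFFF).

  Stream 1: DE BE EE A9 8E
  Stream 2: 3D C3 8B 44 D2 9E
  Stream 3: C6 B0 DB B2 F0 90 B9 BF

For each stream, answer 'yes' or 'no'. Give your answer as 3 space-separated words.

Answer: yes yes yes

Derivation:
Stream 1: decodes cleanly. VALID
Stream 2: decodes cleanly. VALID
Stream 3: decodes cleanly. VALID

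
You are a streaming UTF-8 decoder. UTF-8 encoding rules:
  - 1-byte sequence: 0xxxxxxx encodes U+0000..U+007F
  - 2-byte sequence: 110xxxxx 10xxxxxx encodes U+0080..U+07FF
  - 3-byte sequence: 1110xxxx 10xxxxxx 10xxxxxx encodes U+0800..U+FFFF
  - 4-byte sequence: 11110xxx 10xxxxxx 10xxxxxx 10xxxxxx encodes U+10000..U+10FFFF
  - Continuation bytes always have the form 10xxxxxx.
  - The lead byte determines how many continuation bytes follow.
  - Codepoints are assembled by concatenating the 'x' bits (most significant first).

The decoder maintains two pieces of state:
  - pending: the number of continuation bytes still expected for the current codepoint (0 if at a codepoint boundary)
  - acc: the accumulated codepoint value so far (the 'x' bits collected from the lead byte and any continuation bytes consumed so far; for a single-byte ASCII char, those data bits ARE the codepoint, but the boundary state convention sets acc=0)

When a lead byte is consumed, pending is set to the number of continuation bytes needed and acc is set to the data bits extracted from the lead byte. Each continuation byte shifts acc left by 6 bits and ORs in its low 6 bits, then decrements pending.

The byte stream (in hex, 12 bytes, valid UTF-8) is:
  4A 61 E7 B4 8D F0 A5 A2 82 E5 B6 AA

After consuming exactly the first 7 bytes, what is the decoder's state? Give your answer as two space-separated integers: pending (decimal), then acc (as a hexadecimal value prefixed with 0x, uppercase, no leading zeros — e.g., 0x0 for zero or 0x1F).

Answer: 2 0x25

Derivation:
Byte[0]=4A: 1-byte. pending=0, acc=0x0
Byte[1]=61: 1-byte. pending=0, acc=0x0
Byte[2]=E7: 3-byte lead. pending=2, acc=0x7
Byte[3]=B4: continuation. acc=(acc<<6)|0x34=0x1F4, pending=1
Byte[4]=8D: continuation. acc=(acc<<6)|0x0D=0x7D0D, pending=0
Byte[5]=F0: 4-byte lead. pending=3, acc=0x0
Byte[6]=A5: continuation. acc=(acc<<6)|0x25=0x25, pending=2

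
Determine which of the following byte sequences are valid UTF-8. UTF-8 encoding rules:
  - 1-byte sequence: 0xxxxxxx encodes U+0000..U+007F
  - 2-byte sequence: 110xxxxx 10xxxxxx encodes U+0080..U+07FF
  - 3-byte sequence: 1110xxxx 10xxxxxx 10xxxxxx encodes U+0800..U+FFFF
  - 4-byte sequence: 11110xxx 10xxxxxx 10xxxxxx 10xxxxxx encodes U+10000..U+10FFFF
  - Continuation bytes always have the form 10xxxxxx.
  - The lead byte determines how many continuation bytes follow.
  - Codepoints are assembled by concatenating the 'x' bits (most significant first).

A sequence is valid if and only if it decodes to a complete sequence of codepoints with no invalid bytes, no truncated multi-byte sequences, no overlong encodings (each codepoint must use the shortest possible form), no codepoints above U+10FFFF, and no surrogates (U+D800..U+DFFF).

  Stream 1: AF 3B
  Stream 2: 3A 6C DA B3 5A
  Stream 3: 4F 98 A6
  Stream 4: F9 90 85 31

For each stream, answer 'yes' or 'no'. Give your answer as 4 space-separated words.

Answer: no yes no no

Derivation:
Stream 1: error at byte offset 0. INVALID
Stream 2: decodes cleanly. VALID
Stream 3: error at byte offset 1. INVALID
Stream 4: error at byte offset 0. INVALID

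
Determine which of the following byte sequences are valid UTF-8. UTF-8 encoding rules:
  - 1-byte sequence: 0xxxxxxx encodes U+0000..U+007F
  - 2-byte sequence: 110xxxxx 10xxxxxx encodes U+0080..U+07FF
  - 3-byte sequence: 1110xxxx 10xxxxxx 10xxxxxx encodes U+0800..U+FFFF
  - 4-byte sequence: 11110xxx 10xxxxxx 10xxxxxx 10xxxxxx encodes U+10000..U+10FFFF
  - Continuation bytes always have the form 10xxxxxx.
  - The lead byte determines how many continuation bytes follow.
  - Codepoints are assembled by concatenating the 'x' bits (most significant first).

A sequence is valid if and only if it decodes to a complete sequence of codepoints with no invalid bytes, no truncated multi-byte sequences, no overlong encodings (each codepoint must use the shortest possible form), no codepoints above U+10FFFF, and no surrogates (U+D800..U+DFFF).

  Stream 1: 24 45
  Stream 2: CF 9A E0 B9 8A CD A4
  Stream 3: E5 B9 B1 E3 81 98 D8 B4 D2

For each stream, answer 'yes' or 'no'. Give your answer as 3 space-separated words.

Answer: yes yes no

Derivation:
Stream 1: decodes cleanly. VALID
Stream 2: decodes cleanly. VALID
Stream 3: error at byte offset 9. INVALID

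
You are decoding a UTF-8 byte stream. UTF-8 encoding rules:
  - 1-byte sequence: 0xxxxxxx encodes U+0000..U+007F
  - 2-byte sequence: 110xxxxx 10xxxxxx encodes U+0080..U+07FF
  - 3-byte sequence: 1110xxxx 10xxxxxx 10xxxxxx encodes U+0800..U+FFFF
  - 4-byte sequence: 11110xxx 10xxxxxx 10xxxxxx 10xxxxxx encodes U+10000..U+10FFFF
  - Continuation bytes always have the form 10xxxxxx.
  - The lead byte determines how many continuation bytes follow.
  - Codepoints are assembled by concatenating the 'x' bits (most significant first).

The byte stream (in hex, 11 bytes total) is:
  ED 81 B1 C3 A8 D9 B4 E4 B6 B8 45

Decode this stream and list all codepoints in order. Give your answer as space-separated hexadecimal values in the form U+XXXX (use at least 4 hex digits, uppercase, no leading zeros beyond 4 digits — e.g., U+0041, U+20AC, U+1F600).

Answer: U+D071 U+00E8 U+0674 U+4DB8 U+0045

Derivation:
Byte[0]=ED: 3-byte lead, need 2 cont bytes. acc=0xD
Byte[1]=81: continuation. acc=(acc<<6)|0x01=0x341
Byte[2]=B1: continuation. acc=(acc<<6)|0x31=0xD071
Completed: cp=U+D071 (starts at byte 0)
Byte[3]=C3: 2-byte lead, need 1 cont bytes. acc=0x3
Byte[4]=A8: continuation. acc=(acc<<6)|0x28=0xE8
Completed: cp=U+00E8 (starts at byte 3)
Byte[5]=D9: 2-byte lead, need 1 cont bytes. acc=0x19
Byte[6]=B4: continuation. acc=(acc<<6)|0x34=0x674
Completed: cp=U+0674 (starts at byte 5)
Byte[7]=E4: 3-byte lead, need 2 cont bytes. acc=0x4
Byte[8]=B6: continuation. acc=(acc<<6)|0x36=0x136
Byte[9]=B8: continuation. acc=(acc<<6)|0x38=0x4DB8
Completed: cp=U+4DB8 (starts at byte 7)
Byte[10]=45: 1-byte ASCII. cp=U+0045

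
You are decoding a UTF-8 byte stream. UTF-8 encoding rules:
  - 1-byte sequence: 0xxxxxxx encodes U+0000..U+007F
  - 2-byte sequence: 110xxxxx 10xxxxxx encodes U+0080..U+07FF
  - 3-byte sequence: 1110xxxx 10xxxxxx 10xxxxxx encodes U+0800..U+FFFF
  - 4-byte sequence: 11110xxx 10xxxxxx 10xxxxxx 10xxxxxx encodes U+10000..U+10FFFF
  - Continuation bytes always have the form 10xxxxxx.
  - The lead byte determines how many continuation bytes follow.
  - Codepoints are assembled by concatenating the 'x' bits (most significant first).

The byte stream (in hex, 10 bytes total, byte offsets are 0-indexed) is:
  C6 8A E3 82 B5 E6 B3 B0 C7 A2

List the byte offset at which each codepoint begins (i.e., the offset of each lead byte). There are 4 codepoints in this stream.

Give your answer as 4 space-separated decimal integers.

Byte[0]=C6: 2-byte lead, need 1 cont bytes. acc=0x6
Byte[1]=8A: continuation. acc=(acc<<6)|0x0A=0x18A
Completed: cp=U+018A (starts at byte 0)
Byte[2]=E3: 3-byte lead, need 2 cont bytes. acc=0x3
Byte[3]=82: continuation. acc=(acc<<6)|0x02=0xC2
Byte[4]=B5: continuation. acc=(acc<<6)|0x35=0x30B5
Completed: cp=U+30B5 (starts at byte 2)
Byte[5]=E6: 3-byte lead, need 2 cont bytes. acc=0x6
Byte[6]=B3: continuation. acc=(acc<<6)|0x33=0x1B3
Byte[7]=B0: continuation. acc=(acc<<6)|0x30=0x6CF0
Completed: cp=U+6CF0 (starts at byte 5)
Byte[8]=C7: 2-byte lead, need 1 cont bytes. acc=0x7
Byte[9]=A2: continuation. acc=(acc<<6)|0x22=0x1E2
Completed: cp=U+01E2 (starts at byte 8)

Answer: 0 2 5 8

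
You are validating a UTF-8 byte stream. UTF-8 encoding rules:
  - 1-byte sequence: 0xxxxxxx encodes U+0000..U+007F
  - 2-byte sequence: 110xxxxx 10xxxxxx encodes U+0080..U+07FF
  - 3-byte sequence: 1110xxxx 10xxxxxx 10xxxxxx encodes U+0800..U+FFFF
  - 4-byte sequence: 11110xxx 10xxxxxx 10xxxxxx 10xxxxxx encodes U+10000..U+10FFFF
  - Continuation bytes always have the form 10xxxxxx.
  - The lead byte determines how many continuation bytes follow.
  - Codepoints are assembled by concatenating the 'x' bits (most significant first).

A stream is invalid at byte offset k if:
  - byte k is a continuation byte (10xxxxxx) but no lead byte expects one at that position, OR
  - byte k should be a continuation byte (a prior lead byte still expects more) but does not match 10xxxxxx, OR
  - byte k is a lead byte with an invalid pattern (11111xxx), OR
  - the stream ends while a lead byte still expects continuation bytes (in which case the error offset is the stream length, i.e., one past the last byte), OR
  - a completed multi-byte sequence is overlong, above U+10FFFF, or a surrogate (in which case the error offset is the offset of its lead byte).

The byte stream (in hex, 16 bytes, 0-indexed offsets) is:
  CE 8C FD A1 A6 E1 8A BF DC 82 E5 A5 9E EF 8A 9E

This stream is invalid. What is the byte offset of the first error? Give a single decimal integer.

Answer: 2

Derivation:
Byte[0]=CE: 2-byte lead, need 1 cont bytes. acc=0xE
Byte[1]=8C: continuation. acc=(acc<<6)|0x0C=0x38C
Completed: cp=U+038C (starts at byte 0)
Byte[2]=FD: INVALID lead byte (not 0xxx/110x/1110/11110)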